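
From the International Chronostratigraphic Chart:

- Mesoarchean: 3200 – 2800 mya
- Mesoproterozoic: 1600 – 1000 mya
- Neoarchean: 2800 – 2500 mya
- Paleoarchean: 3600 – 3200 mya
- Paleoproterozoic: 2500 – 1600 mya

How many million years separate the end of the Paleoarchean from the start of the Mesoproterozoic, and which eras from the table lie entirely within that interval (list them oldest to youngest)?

1600 million years; Mesoarchean, Neoarchean, Paleoproterozoic

The Paleoarchean closes at 3200 Ma and the Mesoproterozoic opens at 1600 Ma, so the interval is 3200 − 1600 = 1600 Myr.
An era fits inside if it starts at or after 3200 Ma and ends at or before 1600 Ma; oldest first that gives Mesoarchean, Neoarchean, Paleoproterozoic.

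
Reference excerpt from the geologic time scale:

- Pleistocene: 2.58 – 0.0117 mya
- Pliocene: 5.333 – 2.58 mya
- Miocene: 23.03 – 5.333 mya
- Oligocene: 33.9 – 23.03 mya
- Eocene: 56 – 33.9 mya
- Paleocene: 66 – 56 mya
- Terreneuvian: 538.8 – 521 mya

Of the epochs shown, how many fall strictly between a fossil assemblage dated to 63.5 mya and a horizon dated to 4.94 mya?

63.5 Ma sits inside the Paleocene (66–56) and 4.94 Ma inside the Pliocene (5.333–2.58); neither of those is wholly between the two dates.
The listed epochs lying completely between them are Eocene, Oligocene, Miocene — 3 in all.

3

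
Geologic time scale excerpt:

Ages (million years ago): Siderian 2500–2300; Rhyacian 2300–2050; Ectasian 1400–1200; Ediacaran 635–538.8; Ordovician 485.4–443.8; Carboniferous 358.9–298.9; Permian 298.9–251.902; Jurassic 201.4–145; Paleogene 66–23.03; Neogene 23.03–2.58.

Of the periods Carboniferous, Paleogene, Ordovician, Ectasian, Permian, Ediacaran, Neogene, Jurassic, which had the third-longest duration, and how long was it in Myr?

Durations: Carboniferous 60; Paleogene 42.97; Ordovician 41.6; Ectasian 200; Permian 46.998; Ediacaran 96.2; Neogene 20.45; Jurassic 56.4 Myr.
Sorted longest-first: Ectasian (200), Ediacaran (96.2), Carboniferous (60), Jurassic (56.4), Permian (46.998), Paleogene (42.97), Ordovician (41.6), Neogene (20.45).
The third longest is Carboniferous at 60 Myr.

Carboniferous, 60 million years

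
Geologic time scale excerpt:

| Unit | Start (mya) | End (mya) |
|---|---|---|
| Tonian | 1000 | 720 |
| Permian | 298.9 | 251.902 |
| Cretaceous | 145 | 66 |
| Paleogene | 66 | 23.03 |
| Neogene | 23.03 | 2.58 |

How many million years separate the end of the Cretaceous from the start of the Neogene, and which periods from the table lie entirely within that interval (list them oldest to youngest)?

42.97 million years; Paleogene

End of Cretaceous = 66 Ma; start of Neogene = 23.03 Ma.
Gap = 66 − 23.03 = 42.97 Myr.
Periods wholly inside 66–23.03 Ma: Paleogene (66–23.03).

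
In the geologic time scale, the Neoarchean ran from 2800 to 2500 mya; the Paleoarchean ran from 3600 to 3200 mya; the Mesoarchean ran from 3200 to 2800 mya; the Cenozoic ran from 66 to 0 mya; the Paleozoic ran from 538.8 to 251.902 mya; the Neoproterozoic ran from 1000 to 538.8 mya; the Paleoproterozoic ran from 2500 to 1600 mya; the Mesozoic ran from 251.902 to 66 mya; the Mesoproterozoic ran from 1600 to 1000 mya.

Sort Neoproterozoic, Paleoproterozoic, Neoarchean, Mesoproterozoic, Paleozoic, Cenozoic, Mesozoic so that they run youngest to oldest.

Cenozoic → Mesozoic → Paleozoic → Neoproterozoic → Mesoproterozoic → Paleoproterozoic → Neoarchean

Sorting by start age (ascending Ma, since larger Ma = older): Cenozoic began 66, Mesozoic began 251.902, Paleozoic began 538.8, Neoproterozoic began 1000, Mesoproterozoic began 1600, Paleoproterozoic began 2500, Neoarchean began 2800.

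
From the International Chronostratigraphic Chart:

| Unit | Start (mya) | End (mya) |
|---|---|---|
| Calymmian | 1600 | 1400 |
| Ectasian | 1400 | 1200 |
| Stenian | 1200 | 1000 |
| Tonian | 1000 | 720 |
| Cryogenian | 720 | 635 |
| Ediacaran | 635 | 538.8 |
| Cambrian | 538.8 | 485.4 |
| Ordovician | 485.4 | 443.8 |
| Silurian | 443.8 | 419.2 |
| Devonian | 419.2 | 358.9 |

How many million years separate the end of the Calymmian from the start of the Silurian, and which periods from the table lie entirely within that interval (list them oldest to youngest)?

956.2 million years; Ectasian, Stenian, Tonian, Cryogenian, Ediacaran, Cambrian, Ordovician

The Calymmian closes at 1400 Ma and the Silurian opens at 443.8 Ma, so the interval is 1400 − 443.8 = 956.2 Myr.
A period fits inside if it starts at or after 1400 Ma and ends at or before 443.8 Ma; oldest first that gives Ectasian, Stenian, Tonian, Cryogenian, Ediacaran, Cambrian, Ordovician.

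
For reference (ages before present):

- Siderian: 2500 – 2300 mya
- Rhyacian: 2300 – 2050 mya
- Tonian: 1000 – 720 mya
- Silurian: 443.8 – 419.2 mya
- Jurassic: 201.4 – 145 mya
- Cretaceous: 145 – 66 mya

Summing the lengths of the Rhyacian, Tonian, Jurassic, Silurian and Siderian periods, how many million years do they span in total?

Duration is start − end for each: (2300 − 2050) + (1000 − 720) + (201.4 − 145) + (443.8 − 419.2) + (2500 − 2300).
That is 250 + 280 + 56.4 + 24.6 + 200, which totals 811 million years.

811 million years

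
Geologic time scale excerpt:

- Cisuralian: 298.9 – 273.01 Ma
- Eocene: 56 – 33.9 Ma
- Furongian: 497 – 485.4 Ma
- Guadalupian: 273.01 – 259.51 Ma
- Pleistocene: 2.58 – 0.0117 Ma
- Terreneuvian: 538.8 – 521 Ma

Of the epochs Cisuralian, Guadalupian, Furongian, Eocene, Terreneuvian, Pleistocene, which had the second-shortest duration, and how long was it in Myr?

Start − end for each: Cisuralian 298.9 − 273.01 = 25.89; Guadalupian 273.01 − 259.51 = 13.5; Furongian 497 − 485.4 = 11.6; Eocene 56 − 33.9 = 22.1; Terreneuvian 538.8 − 521 = 17.8; Pleistocene 2.58 − 0.0117 = 2.5683.
Ranking these from shortest: Pleistocene < Furongian < Guadalupian < Terreneuvian < Eocene < Cisuralian.
Position 2 in that ranking is Furongian, which lasted 11.6 Myr.

Furongian, 11.6 million years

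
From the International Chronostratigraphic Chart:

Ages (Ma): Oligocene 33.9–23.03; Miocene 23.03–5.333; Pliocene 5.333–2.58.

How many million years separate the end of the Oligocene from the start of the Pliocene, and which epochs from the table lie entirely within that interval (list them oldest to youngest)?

17.697 million years; Miocene

The Oligocene closes at 23.03 Ma and the Pliocene opens at 5.333 Ma, so the interval is 23.03 − 5.333 = 17.697 Myr.
An epoch fits inside if it starts at or after 23.03 Ma and ends at or before 5.333 Ma; oldest first that gives Miocene.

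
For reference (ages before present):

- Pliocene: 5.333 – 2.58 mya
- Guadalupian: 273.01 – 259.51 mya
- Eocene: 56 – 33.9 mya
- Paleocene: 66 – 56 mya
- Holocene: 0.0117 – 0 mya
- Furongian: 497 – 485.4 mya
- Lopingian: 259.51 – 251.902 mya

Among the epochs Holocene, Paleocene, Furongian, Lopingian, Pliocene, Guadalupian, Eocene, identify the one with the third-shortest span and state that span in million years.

Lopingian, 7.608 million years

Start − end for each: Holocene 0.0117 − 0 = 0.0117; Paleocene 66 − 56 = 10; Furongian 497 − 485.4 = 11.6; Lopingian 259.51 − 251.902 = 7.608; Pliocene 5.333 − 2.58 = 2.753; Guadalupian 273.01 − 259.51 = 13.5; Eocene 56 − 33.9 = 22.1.
Ranking these from shortest: Holocene < Pliocene < Lopingian < Paleocene < Furongian < Guadalupian < Eocene.
Position 3 in that ranking is Lopingian, which lasted 7.608 Myr.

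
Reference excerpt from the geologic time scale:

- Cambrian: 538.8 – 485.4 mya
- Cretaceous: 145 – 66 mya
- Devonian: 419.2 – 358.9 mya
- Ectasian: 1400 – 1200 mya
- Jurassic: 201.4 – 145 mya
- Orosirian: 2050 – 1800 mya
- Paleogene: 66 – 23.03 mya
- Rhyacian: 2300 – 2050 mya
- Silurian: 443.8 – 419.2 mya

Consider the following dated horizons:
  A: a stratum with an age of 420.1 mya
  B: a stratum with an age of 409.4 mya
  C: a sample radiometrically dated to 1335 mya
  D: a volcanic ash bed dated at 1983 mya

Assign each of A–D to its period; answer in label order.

Match each age against the start–end ranges in the excerpt: A = 420.1 Ma → Silurian (443.8–419.2); B = 409.4 Ma → Devonian (419.2–358.9); C = 1335 Ma → Ectasian (1400–1200); D = 1983 Ma → Orosirian (2050–1800).

A — Silurian; B — Devonian; C — Ectasian; D — Orosirian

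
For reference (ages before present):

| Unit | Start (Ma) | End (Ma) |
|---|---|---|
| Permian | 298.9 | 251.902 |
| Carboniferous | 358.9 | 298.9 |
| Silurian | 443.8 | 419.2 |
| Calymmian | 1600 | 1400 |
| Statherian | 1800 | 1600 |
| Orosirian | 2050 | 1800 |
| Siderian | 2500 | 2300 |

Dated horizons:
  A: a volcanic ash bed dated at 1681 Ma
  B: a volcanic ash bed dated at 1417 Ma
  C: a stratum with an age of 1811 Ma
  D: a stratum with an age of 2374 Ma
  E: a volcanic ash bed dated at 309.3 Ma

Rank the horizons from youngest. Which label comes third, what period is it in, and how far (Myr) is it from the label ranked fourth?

Smaller Ma means younger, so youngest first: E 309.3 < B 1417 < A 1681 < C 1811 < D 2374.
Counting 3 along gives A (1681 Ma); the excerpt puts that inside the Statherian, 1800–1600 Ma.
Next in line is C (1811 Ma), and 1811 − 1681 = 130 Myr.

A, in the Statherian; 130 million years to C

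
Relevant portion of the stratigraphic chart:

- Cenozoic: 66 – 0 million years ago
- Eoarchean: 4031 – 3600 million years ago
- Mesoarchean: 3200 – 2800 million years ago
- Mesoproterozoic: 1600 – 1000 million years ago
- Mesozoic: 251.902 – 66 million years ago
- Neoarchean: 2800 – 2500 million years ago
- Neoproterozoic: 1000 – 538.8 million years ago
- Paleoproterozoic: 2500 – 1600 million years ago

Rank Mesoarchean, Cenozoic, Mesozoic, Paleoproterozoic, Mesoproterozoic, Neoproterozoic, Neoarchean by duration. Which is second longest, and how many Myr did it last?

Durations: Mesoarchean 400; Cenozoic 66; Mesozoic 185.902; Paleoproterozoic 900; Mesoproterozoic 600; Neoproterozoic 461.2; Neoarchean 300 Myr.
Sorted longest-first: Paleoproterozoic (900), Mesoproterozoic (600), Neoproterozoic (461.2), Mesoarchean (400), Neoarchean (300), Mesozoic (185.902), Cenozoic (66).
The second longest is Mesoproterozoic at 600 Myr.

Mesoproterozoic, 600 million years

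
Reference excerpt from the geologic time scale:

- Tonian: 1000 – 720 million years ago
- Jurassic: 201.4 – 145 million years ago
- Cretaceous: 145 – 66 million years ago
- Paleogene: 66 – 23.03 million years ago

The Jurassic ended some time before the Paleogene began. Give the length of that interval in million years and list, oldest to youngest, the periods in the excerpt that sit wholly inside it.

The Jurassic closes at 145 Ma and the Paleogene opens at 66 Ma, so the interval is 145 − 66 = 79 Myr.
A period fits inside if it starts at or after 145 Ma and ends at or before 66 Ma; oldest first that gives Cretaceous.

79 million years; Cretaceous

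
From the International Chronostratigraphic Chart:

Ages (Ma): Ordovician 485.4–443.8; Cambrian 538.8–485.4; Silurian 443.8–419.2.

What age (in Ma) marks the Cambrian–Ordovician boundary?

The Cambrian ends and the Ordovician begins at 485.4 Ma.

485.4 Ma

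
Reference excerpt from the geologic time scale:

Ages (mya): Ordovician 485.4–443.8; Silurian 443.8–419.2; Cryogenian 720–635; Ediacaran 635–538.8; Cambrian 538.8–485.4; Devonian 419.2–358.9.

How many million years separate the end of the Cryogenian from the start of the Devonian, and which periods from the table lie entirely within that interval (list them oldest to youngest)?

The Cryogenian closes at 635 Ma and the Devonian opens at 419.2 Ma, so the interval is 635 − 419.2 = 215.8 Myr.
A period fits inside if it starts at or after 635 Ma and ends at or before 419.2 Ma; oldest first that gives Ediacaran, Cambrian, Ordovician, Silurian.

215.8 million years; Ediacaran, Cambrian, Ordovician, Silurian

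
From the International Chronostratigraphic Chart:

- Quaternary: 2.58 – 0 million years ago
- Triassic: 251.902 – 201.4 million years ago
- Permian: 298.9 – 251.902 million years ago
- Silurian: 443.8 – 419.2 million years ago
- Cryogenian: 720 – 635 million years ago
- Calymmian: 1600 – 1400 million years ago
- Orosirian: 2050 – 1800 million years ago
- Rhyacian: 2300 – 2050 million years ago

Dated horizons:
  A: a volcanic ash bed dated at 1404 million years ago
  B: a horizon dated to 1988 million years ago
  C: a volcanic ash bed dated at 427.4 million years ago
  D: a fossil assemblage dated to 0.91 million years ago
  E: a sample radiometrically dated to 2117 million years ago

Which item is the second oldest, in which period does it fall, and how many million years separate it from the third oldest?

Larger Ma means older, so oldest first: E 2117 > B 1988 > A 1404 > C 427.4 > D 0.91.
Counting 2 along gives B (1988 Ma); the excerpt puts that inside the Orosirian, 2050–1800 Ma.
Next in line is A (1404 Ma), and 1988 − 1404 = 584 Myr.

B, in the Orosirian; 584 million years to A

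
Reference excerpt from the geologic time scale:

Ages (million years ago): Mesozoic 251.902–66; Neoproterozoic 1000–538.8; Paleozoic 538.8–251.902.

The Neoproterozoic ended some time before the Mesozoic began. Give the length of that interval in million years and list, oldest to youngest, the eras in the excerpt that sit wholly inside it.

End of Neoproterozoic = 538.8 Ma; start of Mesozoic = 251.902 Ma.
Gap = 538.8 − 251.902 = 286.898 Myr.
Eras wholly inside 538.8–251.902 Ma: Paleozoic (538.8–251.902).

286.898 million years; Paleozoic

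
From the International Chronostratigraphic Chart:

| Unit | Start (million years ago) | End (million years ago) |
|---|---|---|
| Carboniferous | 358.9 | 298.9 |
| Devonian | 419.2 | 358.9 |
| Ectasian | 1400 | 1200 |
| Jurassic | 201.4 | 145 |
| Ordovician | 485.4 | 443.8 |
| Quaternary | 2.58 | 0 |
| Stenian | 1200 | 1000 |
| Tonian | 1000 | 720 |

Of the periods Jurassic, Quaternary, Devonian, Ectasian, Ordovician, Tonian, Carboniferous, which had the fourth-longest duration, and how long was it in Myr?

Carboniferous, 60 million years

Start − end for each: Jurassic 201.4 − 145 = 56.4; Quaternary 2.58 − 0 = 2.58; Devonian 419.2 − 358.9 = 60.3; Ectasian 1400 − 1200 = 200; Ordovician 485.4 − 443.8 = 41.6; Tonian 1000 − 720 = 280; Carboniferous 358.9 − 298.9 = 60.
Ranking these from longest: Tonian > Ectasian > Devonian > Carboniferous > Jurassic > Ordovician > Quaternary.
Position 4 in that ranking is Carboniferous, which lasted 60 Myr.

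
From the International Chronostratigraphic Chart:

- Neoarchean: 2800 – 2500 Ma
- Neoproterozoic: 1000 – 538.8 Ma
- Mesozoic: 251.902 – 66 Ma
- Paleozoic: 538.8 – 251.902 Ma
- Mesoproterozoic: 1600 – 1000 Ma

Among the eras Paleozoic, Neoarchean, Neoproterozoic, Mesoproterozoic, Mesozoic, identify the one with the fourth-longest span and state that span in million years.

Start − end for each: Paleozoic 538.8 − 251.902 = 286.898; Neoarchean 2800 − 2500 = 300; Neoproterozoic 1000 − 538.8 = 461.2; Mesoproterozoic 1600 − 1000 = 600; Mesozoic 251.902 − 66 = 185.902.
Ranking these from longest: Mesoproterozoic > Neoproterozoic > Neoarchean > Paleozoic > Mesozoic.
Position 4 in that ranking is Paleozoic, which lasted 286.898 Myr.

Paleozoic, 286.898 million years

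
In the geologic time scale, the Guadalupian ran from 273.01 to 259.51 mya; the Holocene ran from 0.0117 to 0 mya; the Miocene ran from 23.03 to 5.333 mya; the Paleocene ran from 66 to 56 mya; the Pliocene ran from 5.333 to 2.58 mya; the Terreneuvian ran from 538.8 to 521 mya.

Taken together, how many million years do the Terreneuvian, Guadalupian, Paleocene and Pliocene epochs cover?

Each duration: Terreneuvian = 17.8; Guadalupian = 13.5; Paleocene = 10; Pliocene = 2.753.
Sum: 17.8 + 13.5 + 10 + 2.753 = 44.053 Myr.

44.053 million years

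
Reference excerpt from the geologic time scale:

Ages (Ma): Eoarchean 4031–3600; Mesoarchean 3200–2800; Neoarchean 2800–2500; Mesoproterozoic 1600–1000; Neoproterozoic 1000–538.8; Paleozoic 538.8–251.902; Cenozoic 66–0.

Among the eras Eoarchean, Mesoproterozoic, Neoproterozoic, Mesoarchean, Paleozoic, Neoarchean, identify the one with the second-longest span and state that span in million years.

Durations: Eoarchean 431; Mesoproterozoic 600; Neoproterozoic 461.2; Mesoarchean 400; Paleozoic 286.898; Neoarchean 300 Myr.
Sorted longest-first: Mesoproterozoic (600), Neoproterozoic (461.2), Eoarchean (431), Mesoarchean (400), Neoarchean (300), Paleozoic (286.898).
The second longest is Neoproterozoic at 461.2 Myr.

Neoproterozoic, 461.2 million years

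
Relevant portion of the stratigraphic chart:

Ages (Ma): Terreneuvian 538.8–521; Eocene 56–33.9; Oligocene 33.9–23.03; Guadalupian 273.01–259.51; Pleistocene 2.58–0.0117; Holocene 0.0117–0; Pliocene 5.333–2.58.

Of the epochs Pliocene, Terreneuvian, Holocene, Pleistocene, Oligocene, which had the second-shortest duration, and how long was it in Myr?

Pleistocene, 2.5683 million years

Start − end for each: Pliocene 5.333 − 2.58 = 2.753; Terreneuvian 538.8 − 521 = 17.8; Holocene 0.0117 − 0 = 0.0117; Pleistocene 2.58 − 0.0117 = 2.5683; Oligocene 33.9 − 23.03 = 10.87.
Ranking these from shortest: Holocene < Pleistocene < Pliocene < Oligocene < Terreneuvian.
Position 2 in that ranking is Pleistocene, which lasted 2.5683 Myr.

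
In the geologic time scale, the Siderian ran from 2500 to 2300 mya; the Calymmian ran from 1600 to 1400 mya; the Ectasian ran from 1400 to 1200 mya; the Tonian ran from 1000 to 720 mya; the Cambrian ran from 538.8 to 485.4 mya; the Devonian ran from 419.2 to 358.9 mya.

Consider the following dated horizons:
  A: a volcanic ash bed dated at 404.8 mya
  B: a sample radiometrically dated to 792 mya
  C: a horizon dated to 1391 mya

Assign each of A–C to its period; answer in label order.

A — Devonian; B — Tonian; C — Ectasian

Match each age against the start–end ranges in the excerpt: A = 404.8 Ma → Devonian (419.2–358.9); B = 792 Ma → Tonian (1000–720); C = 1391 Ma → Ectasian (1400–1200).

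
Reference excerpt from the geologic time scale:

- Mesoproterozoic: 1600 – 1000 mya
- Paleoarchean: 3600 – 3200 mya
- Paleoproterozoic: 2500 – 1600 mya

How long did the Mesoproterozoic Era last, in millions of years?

1600 − 1000 = 600 million years.

600 million years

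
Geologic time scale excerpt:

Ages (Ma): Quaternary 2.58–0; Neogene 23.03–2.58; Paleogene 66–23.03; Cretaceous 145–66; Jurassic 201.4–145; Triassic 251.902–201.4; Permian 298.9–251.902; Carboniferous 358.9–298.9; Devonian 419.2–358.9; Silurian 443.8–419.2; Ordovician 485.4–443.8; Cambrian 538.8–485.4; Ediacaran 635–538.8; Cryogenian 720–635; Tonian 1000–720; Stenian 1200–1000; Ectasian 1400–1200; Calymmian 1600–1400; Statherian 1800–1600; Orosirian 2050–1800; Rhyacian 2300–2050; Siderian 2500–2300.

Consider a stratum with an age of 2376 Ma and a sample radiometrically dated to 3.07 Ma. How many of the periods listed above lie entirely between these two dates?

The older date is 2376 Ma and the younger is 3.07 Ma.
Periods with start < 2376 and end > 3.07 Ma: Rhyacian (2300–2050), Orosirian (2050–1800), Statherian (1800–1600), Calymmian (1600–1400), Ectasian (1400–1200), Stenian (1200–1000), Tonian (1000–720), Cryogenian (720–635), Ediacaran (635–538.8), Cambrian (538.8–485.4), Ordovician (485.4–443.8), Silurian (443.8–419.2), Devonian (419.2–358.9), Carboniferous (358.9–298.9), Permian (298.9–251.902), Triassic (251.902–201.4), Jurassic (201.4–145), Cretaceous (145–66), Paleogene (66–23.03).
That is 19 complete periods.

19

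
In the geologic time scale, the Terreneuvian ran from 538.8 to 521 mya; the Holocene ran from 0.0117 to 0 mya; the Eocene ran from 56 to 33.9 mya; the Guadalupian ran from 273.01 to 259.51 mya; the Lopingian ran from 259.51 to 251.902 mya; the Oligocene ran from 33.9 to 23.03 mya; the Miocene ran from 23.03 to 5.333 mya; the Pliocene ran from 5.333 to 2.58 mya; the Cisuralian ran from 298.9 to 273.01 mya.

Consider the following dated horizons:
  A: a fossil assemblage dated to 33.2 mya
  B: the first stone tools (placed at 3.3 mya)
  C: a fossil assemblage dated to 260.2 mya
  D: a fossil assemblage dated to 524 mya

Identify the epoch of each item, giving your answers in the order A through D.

A: 33.2 Ma lies in 33.9–23.03 Ma, so Oligocene.
B: 3.3 Ma lies in 5.333–2.58 Ma, so Pliocene.
C: 260.2 Ma lies in 273.01–259.51 Ma, so Guadalupian.
D: 524 Ma lies in 538.8–521 Ma, so Terreneuvian.

A — Oligocene; B — Pliocene; C — Guadalupian; D — Terreneuvian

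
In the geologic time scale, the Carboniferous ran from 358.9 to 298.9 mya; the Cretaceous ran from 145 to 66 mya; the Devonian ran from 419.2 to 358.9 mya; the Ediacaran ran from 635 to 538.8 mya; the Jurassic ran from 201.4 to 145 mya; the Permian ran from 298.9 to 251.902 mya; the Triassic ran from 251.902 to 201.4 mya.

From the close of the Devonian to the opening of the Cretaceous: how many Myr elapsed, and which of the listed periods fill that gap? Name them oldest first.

213.9 million years; Carboniferous, Permian, Triassic, Jurassic

End of Devonian = 358.9 Ma; start of Cretaceous = 145 Ma.
Gap = 358.9 − 145 = 213.9 Myr.
Periods wholly inside 358.9–145 Ma: Carboniferous (358.9–298.9), Permian (298.9–251.902), Triassic (251.902–201.4), Jurassic (201.4–145).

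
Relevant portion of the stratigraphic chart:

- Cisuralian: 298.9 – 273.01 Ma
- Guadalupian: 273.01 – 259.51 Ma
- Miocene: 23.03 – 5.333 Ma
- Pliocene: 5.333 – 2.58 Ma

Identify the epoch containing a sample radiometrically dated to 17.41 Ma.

Miocene

17.41 Ma lies between 23.03 and 5.333 Ma, so it falls in the Miocene.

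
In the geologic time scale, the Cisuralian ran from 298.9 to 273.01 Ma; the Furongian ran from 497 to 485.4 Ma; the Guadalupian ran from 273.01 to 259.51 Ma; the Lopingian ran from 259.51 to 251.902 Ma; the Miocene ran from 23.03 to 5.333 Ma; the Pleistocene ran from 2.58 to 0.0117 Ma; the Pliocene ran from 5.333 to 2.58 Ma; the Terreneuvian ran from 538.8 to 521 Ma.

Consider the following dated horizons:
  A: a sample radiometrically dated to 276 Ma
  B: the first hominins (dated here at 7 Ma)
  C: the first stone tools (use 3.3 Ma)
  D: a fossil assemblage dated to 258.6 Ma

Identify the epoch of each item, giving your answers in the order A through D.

A: 276 Ma lies in 298.9–273.01 Ma, so Cisuralian.
B: 7 Ma lies in 23.03–5.333 Ma, so Miocene.
C: 3.3 Ma lies in 5.333–2.58 Ma, so Pliocene.
D: 258.6 Ma lies in 259.51–251.902 Ma, so Lopingian.

A — Cisuralian; B — Miocene; C — Pliocene; D — Lopingian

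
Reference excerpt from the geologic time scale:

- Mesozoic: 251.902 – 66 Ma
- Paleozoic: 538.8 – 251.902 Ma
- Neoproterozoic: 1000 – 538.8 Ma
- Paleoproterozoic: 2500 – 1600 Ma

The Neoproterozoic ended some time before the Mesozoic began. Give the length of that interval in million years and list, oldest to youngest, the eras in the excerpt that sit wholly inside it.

286.898 million years; Paleozoic

End of Neoproterozoic = 538.8 Ma; start of Mesozoic = 251.902 Ma.
Gap = 538.8 − 251.902 = 286.898 Myr.
Eras wholly inside 538.8–251.902 Ma: Paleozoic (538.8–251.902).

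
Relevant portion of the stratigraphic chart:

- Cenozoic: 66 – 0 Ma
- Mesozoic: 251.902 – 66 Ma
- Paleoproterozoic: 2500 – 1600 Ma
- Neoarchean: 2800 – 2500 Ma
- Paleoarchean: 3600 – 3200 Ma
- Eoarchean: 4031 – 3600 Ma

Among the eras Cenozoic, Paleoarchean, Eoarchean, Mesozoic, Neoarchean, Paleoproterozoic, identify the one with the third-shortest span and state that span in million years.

Neoarchean, 300 million years

Start − end for each: Cenozoic 66 − 0 = 66; Paleoarchean 3600 − 3200 = 400; Eoarchean 4031 − 3600 = 431; Mesozoic 251.902 − 66 = 185.902; Neoarchean 2800 − 2500 = 300; Paleoproterozoic 2500 − 1600 = 900.
Ranking these from shortest: Cenozoic < Mesozoic < Neoarchean < Paleoarchean < Eoarchean < Paleoproterozoic.
Position 3 in that ranking is Neoarchean, which lasted 300 Myr.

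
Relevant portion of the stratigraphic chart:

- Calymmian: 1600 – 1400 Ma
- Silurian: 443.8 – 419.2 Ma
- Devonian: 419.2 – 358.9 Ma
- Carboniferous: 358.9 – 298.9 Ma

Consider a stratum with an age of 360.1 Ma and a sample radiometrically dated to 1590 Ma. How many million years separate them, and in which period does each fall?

1229.9 million years apart; the first in the Devonian, the second in the Calymmian

Elapsed time: 1590 − 360.1 = 1229.9 Myr.
360.1 Ma lies within 419.2–358.9 Ma: Devonian.
1590 Ma lies within 1600–1400 Ma: Calymmian.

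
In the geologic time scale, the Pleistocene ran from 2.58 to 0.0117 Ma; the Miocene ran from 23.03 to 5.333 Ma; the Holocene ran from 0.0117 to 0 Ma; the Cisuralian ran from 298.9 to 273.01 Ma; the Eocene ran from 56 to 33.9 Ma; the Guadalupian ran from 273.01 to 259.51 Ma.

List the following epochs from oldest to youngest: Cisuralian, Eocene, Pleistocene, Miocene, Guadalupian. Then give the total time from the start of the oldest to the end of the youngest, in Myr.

From the excerpt: Cisuralian 298.9–273.01; Eocene 56–33.9; Pleistocene 2.58–0.0117; Miocene 23.03–5.333; Guadalupian 273.01–259.51 (Ma).
Larger Ma is earlier, so the oldest is Cisuralian and the youngest is Pleistocene; oldest to youngest: Cisuralian, Guadalupian, Eocene, Miocene, Pleistocene.
Oldest start 298.9 minus youngest end 0.0117 gives 298.8883 Myr overall.

Cisuralian, Guadalupian, Eocene, Miocene, Pleistocene; total span 298.8883 Myr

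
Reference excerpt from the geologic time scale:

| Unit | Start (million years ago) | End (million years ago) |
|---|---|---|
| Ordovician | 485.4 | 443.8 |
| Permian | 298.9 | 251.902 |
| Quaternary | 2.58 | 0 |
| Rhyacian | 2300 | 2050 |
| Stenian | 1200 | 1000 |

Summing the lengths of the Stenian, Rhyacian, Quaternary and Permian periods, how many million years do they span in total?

499.578 million years

Duration is start − end for each: (1200 − 1000) + (2300 − 2050) + (2.58 − 0) + (298.9 − 251.902).
That is 200 + 250 + 2.58 + 46.998, which totals 499.578 million years.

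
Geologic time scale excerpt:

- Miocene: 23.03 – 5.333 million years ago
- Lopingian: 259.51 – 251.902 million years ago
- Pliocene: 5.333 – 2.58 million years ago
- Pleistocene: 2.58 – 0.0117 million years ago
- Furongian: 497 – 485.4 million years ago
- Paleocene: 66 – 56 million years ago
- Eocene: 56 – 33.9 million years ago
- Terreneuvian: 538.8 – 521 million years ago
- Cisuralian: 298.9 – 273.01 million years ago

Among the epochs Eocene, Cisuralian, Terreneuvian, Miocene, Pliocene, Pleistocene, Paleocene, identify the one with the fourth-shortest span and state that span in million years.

Miocene, 17.697 million years

Durations: Eocene 22.1; Cisuralian 25.89; Terreneuvian 17.8; Miocene 17.697; Pliocene 2.753; Pleistocene 2.5683; Paleocene 10 Myr.
Sorted shortest-first: Pleistocene (2.5683), Pliocene (2.753), Paleocene (10), Miocene (17.697), Terreneuvian (17.8), Eocene (22.1), Cisuralian (25.89).
The fourth shortest is Miocene at 17.697 Myr.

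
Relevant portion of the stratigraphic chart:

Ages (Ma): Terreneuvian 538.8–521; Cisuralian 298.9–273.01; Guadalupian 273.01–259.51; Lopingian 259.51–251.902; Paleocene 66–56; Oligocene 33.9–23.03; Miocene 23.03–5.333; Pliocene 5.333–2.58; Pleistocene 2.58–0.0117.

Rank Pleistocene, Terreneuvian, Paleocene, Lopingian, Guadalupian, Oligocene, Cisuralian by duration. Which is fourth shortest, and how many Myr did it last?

Start − end for each: Pleistocene 2.58 − 0.0117 = 2.5683; Terreneuvian 538.8 − 521 = 17.8; Paleocene 66 − 56 = 10; Lopingian 259.51 − 251.902 = 7.608; Guadalupian 273.01 − 259.51 = 13.5; Oligocene 33.9 − 23.03 = 10.87; Cisuralian 298.9 − 273.01 = 25.89.
Ranking these from shortest: Pleistocene < Lopingian < Paleocene < Oligocene < Guadalupian < Terreneuvian < Cisuralian.
Position 4 in that ranking is Oligocene, which lasted 10.87 Myr.

Oligocene, 10.87 million years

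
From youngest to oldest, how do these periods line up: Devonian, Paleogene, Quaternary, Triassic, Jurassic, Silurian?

Group by era (each group listed oldest first) — Paleozoic: Silurian, Devonian; Mesozoic: Triassic, Jurassic; Cenozoic: Paleogene, Quaternary. The eras run Paleozoic → Mesozoic → Cenozoic. Concatenating the groups in that era order and then reversing gives youngest to oldest.

Quaternary, Paleogene, Jurassic, Triassic, Devonian, Silurian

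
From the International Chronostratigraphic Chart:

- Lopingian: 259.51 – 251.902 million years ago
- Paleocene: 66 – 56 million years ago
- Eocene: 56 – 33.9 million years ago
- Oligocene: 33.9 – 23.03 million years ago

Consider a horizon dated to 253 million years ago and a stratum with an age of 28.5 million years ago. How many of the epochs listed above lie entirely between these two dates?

The older date is 253 Ma and the younger is 28.5 Ma.
Epochs with start < 253 and end > 28.5 Ma: Paleocene (66–56), Eocene (56–33.9).
That is 2 complete epochs.

2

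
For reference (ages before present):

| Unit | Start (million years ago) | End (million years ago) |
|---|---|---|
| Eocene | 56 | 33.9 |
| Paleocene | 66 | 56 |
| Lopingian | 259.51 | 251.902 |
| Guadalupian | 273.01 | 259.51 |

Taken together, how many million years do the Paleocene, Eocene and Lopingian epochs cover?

39.708 million years

Each duration: Paleocene = 10; Eocene = 22.1; Lopingian = 7.608.
Sum: 10 + 22.1 + 7.608 = 39.708 Myr.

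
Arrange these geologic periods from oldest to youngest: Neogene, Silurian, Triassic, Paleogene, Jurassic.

Era membership (oldest first within each) — Paleozoic: Silurian; Mesozoic: Triassic, Jurassic; Cenozoic: Paleogene, Neogene. Paleozoic precedes Mesozoic, which precedes Cenozoic. Concatenating the groups in that era order gives oldest to youngest directly.

Silurian → Triassic → Jurassic → Paleogene → Neogene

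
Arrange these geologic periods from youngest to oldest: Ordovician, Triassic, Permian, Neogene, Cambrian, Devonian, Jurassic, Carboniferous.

Neogene, Jurassic, Triassic, Permian, Carboniferous, Devonian, Ordovician, Cambrian

Era membership (oldest first within each) — Paleozoic: Cambrian, Ordovician, Devonian, Carboniferous, Permian; Mesozoic: Triassic, Jurassic; Cenozoic: Neogene. Paleozoic precedes Mesozoic, which precedes Cenozoic. Concatenating the groups in that era order and then reversing gives youngest to oldest.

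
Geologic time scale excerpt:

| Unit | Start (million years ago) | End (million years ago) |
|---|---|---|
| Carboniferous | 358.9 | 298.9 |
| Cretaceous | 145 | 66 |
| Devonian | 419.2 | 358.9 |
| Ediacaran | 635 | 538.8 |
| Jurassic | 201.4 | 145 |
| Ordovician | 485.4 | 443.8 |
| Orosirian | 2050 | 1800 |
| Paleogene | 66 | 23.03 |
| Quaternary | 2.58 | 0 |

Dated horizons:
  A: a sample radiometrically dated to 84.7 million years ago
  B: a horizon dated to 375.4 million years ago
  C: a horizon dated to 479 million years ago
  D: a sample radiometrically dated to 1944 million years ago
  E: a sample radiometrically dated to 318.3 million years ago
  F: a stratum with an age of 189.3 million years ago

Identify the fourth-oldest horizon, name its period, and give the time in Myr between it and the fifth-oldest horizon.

E, in the Carboniferous; 129 million years to F

Sorted oldest-first by Ma: D (1944), C (479), B (375.4), E (318.3), F (189.3), A (84.7).
The fourth oldest is E at 318.3 Ma, which lies in 358.9–298.9 Ma: the Carboniferous.
The fifth oldest is F at 189.3 Ma; separation = |318.3 − 189.3| = 129 Myr.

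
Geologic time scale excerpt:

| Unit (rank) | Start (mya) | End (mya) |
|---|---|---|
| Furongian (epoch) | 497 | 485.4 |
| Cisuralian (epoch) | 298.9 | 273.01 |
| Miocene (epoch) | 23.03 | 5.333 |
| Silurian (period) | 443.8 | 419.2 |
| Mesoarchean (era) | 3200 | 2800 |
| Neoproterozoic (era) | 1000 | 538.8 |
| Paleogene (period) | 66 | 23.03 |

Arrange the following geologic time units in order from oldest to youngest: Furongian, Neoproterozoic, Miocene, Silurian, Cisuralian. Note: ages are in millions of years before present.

Neoproterozoic → Furongian → Silurian → Cisuralian → Miocene

Sorting by start age (descending Ma, since larger Ma = older): Neoproterozoic start 1000, Furongian start 497, Silurian start 443.8, Cisuralian start 298.9, Miocene start 23.03.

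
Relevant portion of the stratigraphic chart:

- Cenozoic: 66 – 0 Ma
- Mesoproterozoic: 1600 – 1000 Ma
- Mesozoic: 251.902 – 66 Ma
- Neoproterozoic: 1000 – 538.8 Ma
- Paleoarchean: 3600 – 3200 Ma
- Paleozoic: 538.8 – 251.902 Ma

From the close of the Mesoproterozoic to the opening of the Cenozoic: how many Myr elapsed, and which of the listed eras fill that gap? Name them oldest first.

End of Mesoproterozoic = 1000 Ma; start of Cenozoic = 66 Ma.
Gap = 1000 − 66 = 934 Myr.
Eras wholly inside 1000–66 Ma: Neoproterozoic (1000–538.8), Paleozoic (538.8–251.902), Mesozoic (251.902–66).

934 million years; Neoproterozoic, Paleozoic, Mesozoic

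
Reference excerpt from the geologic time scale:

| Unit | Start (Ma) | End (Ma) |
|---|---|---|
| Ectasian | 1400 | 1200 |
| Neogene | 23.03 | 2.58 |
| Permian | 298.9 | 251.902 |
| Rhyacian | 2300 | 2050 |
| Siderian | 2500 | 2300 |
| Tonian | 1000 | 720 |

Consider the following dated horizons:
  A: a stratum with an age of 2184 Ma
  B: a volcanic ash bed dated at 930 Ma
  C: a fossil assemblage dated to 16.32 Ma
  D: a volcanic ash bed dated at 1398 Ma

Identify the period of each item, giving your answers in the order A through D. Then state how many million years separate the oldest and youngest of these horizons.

A: 2184 Ma lies in 2300–2050 Ma, so Rhyacian.
B: 930 Ma lies in 1000–720 Ma, so Tonian.
C: 16.32 Ma lies in 23.03–2.58 Ma, so Neogene.
D: 1398 Ma lies in 1400–1200 Ma, so Ectasian.
Oldest = 2184 Ma, youngest = 16.32 Ma → span 2167.68 Myr.

A — Rhyacian; B — Tonian; C — Neogene; D — Ectasian; span 2167.68 million years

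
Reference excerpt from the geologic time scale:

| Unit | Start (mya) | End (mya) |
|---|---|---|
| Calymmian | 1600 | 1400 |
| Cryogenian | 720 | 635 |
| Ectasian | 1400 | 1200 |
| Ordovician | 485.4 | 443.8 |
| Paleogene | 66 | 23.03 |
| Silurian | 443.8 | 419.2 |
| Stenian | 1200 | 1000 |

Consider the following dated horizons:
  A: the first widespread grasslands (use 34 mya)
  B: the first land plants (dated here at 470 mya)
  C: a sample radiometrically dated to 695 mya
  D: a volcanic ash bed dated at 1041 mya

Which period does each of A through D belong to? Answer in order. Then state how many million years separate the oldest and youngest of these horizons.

A — Paleogene; B — Ordovician; C — Cryogenian; D — Stenian; span 1007 million years

A: 34 Ma lies in 66–23.03 Ma, so Paleogene.
B: 470 Ma lies in 485.4–443.8 Ma, so Ordovician.
C: 695 Ma lies in 720–635 Ma, so Cryogenian.
D: 1041 Ma lies in 1200–1000 Ma, so Stenian.
Oldest = 1041 Ma, youngest = 34 Ma → span 1007 Myr.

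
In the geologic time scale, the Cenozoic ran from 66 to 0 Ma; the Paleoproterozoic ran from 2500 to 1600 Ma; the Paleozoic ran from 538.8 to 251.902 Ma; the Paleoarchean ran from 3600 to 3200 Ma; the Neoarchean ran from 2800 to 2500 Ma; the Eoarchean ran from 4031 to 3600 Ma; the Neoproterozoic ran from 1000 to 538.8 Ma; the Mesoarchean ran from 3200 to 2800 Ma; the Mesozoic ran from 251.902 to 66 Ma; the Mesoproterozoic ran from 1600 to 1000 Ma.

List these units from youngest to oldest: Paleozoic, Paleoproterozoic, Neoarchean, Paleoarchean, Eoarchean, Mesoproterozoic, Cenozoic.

Cenozoic, then Paleozoic, then Mesoproterozoic, then Paleoproterozoic, then Neoarchean, then Paleoarchean, then Eoarchean

The oldest of these is Eoarchean (starts 4031 Ma) and the youngest is Cenozoic (ends 0 Ma).
In between, by decreasing start age: Paleoarchean (3600), Neoarchean (2800), Paleoproterozoic (2500), Mesoproterozoic (1600), Paleozoic (538.8).
Listing youngest first means reversing that sequence.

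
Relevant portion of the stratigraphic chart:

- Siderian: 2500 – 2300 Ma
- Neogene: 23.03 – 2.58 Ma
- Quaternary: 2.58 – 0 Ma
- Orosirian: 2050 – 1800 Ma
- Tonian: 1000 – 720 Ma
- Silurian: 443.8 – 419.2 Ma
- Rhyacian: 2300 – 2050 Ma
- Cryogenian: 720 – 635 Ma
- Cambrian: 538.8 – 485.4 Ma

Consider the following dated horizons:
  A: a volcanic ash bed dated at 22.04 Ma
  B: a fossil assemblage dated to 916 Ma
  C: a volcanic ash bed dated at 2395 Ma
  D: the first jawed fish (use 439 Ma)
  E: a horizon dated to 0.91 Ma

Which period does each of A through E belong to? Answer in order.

A — Neogene; B — Tonian; C — Siderian; D — Silurian; E — Quaternary

Match each age against the start–end ranges in the excerpt: A = 22.04 Ma → Neogene (23.03–2.58); B = 916 Ma → Tonian (1000–720); C = 2395 Ma → Siderian (2500–2300); D = 439 Ma → Silurian (443.8–419.2); E = 0.91 Ma → Quaternary (2.58–0).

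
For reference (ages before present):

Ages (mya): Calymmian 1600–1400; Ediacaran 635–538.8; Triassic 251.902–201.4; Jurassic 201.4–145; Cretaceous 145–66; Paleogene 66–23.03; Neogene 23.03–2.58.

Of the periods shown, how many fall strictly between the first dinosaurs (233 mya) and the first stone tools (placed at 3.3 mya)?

The older date is 233 Ma and the younger is 3.3 Ma.
Periods with start < 233 and end > 3.3 Ma: Jurassic (201.4–145), Cretaceous (145–66), Paleogene (66–23.03).
That is 3 complete periods.

3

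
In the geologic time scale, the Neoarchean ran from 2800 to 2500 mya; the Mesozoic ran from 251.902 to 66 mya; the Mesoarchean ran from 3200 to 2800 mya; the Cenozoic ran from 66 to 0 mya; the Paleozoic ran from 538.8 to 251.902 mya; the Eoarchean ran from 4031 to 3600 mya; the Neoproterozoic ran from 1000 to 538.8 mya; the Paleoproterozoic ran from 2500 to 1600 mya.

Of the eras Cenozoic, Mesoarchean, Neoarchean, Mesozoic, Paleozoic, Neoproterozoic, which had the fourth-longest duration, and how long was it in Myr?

Durations: Cenozoic 66; Mesoarchean 400; Neoarchean 300; Mesozoic 185.902; Paleozoic 286.898; Neoproterozoic 461.2 Myr.
Sorted longest-first: Neoproterozoic (461.2), Mesoarchean (400), Neoarchean (300), Paleozoic (286.898), Mesozoic (185.902), Cenozoic (66).
The fourth longest is Paleozoic at 286.898 Myr.

Paleozoic, 286.898 million years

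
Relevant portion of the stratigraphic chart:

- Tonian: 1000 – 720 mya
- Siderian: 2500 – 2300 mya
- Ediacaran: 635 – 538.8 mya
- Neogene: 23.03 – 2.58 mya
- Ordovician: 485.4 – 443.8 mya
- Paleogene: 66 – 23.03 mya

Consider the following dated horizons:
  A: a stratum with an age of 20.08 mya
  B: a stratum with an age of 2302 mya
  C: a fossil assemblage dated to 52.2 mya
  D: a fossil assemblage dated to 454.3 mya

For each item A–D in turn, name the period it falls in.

A — Neogene; B — Siderian; C — Paleogene; D — Ordovician

Match each age against the start–end ranges in the excerpt: A = 20.08 Ma → Neogene (23.03–2.58); B = 2302 Ma → Siderian (2500–2300); C = 52.2 Ma → Paleogene (66–23.03); D = 454.3 Ma → Ordovician (485.4–443.8).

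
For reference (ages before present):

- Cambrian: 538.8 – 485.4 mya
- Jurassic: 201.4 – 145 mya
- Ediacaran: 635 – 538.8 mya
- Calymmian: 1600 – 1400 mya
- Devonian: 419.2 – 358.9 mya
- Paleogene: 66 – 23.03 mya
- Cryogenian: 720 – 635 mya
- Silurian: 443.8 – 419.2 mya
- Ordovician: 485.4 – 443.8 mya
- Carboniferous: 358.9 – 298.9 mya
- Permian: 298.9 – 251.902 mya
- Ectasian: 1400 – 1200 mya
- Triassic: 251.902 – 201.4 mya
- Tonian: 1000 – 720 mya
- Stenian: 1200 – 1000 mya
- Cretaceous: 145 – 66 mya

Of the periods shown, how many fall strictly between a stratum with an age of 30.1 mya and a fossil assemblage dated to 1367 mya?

13

1367 Ma sits inside the Ectasian (1400–1200) and 30.1 Ma inside the Paleogene (66–23.03); neither of those is wholly between the two dates.
The listed periods lying completely between them are Stenian, Tonian, Cryogenian, Ediacaran, Cambrian, Ordovician, Silurian, Devonian, Carboniferous, Permian, Triassic, Jurassic, Cretaceous — 13 in all.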